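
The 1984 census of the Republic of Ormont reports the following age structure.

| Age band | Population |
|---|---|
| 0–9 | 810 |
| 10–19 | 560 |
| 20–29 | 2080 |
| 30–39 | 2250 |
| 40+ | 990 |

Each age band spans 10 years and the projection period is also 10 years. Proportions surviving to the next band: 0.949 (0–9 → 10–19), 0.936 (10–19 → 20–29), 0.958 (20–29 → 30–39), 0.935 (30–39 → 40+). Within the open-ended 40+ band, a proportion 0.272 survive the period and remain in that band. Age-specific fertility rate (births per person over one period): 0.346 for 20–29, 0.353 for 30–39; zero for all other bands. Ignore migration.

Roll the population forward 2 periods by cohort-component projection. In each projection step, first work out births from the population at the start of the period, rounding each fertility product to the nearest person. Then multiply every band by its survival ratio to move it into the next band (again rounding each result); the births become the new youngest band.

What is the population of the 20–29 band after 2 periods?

720

Period 1.
Births: 2080 * 0.346 = 720 ; 2250 * 0.353 = 794 ⇒ total 1514
10–19: 810 * 0.949 = 769
20–29: 560 * 0.936 = 524
30–39: 2080 * 0.958 = 1993
40+: 2250 * 0.935 + 990 * 0.272 = 2104 + 269 = 2373
Population now: 0–9=1514, 10–19=769, 20–29=524, 30–39=1993, 40+=2373
Period 2.
Births: 524 * 0.346 = 181 ; 1993 * 0.353 = 704 ⇒ total 885
10–19: 1514 * 0.949 = 1437
20–29: 769 * 0.936 = 720
30–39: 524 * 0.958 = 502
40+: 1993 * 0.935 + 2373 * 0.272 = 1863 + 645 = 2508
Population now: 0–9=885, 10–19=1437, 20–29=720, 30–39=502, 40+=2508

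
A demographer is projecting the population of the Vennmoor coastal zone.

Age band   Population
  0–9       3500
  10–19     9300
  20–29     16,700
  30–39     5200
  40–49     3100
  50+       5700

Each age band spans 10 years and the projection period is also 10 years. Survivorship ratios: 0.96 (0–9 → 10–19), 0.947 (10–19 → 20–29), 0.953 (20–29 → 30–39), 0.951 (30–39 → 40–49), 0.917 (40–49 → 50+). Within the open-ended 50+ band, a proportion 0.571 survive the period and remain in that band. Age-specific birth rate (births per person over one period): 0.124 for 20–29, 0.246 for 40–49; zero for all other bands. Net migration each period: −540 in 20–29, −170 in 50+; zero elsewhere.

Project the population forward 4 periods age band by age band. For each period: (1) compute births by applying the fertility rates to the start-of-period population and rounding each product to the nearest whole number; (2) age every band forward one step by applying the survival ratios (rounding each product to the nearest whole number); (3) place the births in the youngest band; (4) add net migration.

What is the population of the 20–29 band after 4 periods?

Call the groups 1 to 6, youngest first.
Period 1.
Births: 16700 × 0.124 = 2071  |  3100 × 0.246 = 763 ⇒ total 2834
Group 2: 3500 × 0.96 = 3360
Group 3: 9300 × 0.947 = 8807
Group 4: 16700 × 0.953 = 15915
Group 5: 5200 × 0.951 = 4945
Group 6: 3100 × 0.917 + 5700 × 0.571 = 2843 + 3255 = 6098
Net migration: Group 3 − 540 → 8267; Group 6 − 170 → 5928
→ [2834, 3360, 8267, 15915, 4945, 5928]
Period 2.
Births: 8267 × 0.124 = 1025  |  4945 × 0.246 = 1216 ⇒ total 2241
Group 2: 2834 × 0.96 = 2721
Group 3: 3360 × 0.947 = 3182
Group 4: 8267 × 0.953 = 7878
Group 5: 15915 × 0.951 = 15135
Group 6: 4945 × 0.917 + 5928 × 0.571 = 4535 + 3385 = 7920
Net migration: Group 3 − 540 → 2642; Group 6 − 170 → 7750
→ [2241, 2721, 2642, 7878, 15135, 7750]
Period 3.
Births: 2642 × 0.124 = 328  |  15135 × 0.246 = 3723 ⇒ total 4051
Group 2: 2241 × 0.96 = 2151
Group 3: 2721 × 0.947 = 2577
Group 4: 2642 × 0.953 = 2518
Group 5: 7878 × 0.951 = 7492
Group 6: 15135 × 0.917 + 7750 × 0.571 = 13879 + 4425 = 18304
Net migration: Group 3 − 540 → 2037; Group 6 − 170 → 18134
→ [4051, 2151, 2037, 2518, 7492, 18134]
Period 4.
Births: 2037 × 0.124 = 253  |  7492 × 0.246 = 1843 ⇒ total 2096
Group 2: 4051 × 0.96 = 3889
Group 3: 2151 × 0.947 = 2037
Group 4: 2037 × 0.953 = 1941
Group 5: 2518 × 0.951 = 2395
Group 6: 7492 × 0.917 + 18134 × 0.571 = 6870 + 10355 = 17225
Net migration: Group 3 − 540 → 1497; Group 6 − 170 → 17055
→ [2096, 3889, 1497, 1941, 2395, 17055]

1497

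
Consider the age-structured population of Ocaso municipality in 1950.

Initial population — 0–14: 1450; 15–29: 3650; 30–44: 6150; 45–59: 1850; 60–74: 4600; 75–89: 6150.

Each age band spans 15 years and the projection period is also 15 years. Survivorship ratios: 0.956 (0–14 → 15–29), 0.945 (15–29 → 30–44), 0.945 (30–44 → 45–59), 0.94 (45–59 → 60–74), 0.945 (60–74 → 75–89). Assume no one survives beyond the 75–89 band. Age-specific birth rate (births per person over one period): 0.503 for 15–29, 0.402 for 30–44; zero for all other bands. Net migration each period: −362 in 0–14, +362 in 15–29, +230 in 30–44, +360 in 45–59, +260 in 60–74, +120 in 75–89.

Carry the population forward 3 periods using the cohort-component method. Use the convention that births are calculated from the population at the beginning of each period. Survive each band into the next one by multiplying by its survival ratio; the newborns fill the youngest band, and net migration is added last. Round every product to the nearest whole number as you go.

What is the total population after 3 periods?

20735

Call the bands 1 to 6, youngest first.
[period 1]
Births: 3650 × 0.503 = 1836 ; 6150 × 0.402 = 2472 ⇒ total 4308
Band 2: 1450 × 0.956 = 1386
Band 3: 3650 × 0.945 = 3449
Band 4: 6150 × 0.945 = 5812
Band 5: 1850 × 0.94 = 1739
Band 6: 4600 × 0.945 = 4347
Net migration: Band 1 − 362 → 3946; Band 2 + 362 → 1748; Band 3 + 230 → 3679; Band 4 + 360 → 6172; Band 5 + 260 → 1999; Band 6 + 120 → 4467
→ [3946, 1748, 3679, 6172, 1999, 4467]
[period 2]
Births: 1748 × 0.503 = 879 ; 3679 × 0.402 = 1479 ⇒ total 2358
Band 2: 3946 × 0.956 = 3772
Band 3: 1748 × 0.945 = 1652
Band 4: 3679 × 0.945 = 3477
Band 5: 6172 × 0.94 = 5802
Band 6: 1999 × 0.945 = 1889
Net migration: Band 1 − 362 → 1996; Band 2 + 362 → 4134; Band 3 + 230 → 1882; Band 4 + 360 → 3837; Band 5 + 260 → 6062; Band 6 + 120 → 2009
→ [1996, 4134, 1882, 3837, 6062, 2009]
[period 3]
Births: 4134 × 0.503 = 2079 ; 1882 × 0.402 = 757 ⇒ total 2836
Band 2: 1996 × 0.956 = 1908
Band 3: 4134 × 0.945 = 3907
Band 4: 1882 × 0.945 = 1778
Band 5: 3837 × 0.94 = 3607
Band 6: 6062 × 0.945 = 5729
Net migration: Band 1 − 362 → 2474; Band 2 + 362 → 2270; Band 3 + 230 → 4137; Band 4 + 360 → 2138; Band 5 + 260 → 3867; Band 6 + 120 → 5849
→ [2474, 2270, 4137, 2138, 3867, 5849]
Total after period 3: 2474 + 2270 + 4137 + 2138 + 3867 + 5849 = 20735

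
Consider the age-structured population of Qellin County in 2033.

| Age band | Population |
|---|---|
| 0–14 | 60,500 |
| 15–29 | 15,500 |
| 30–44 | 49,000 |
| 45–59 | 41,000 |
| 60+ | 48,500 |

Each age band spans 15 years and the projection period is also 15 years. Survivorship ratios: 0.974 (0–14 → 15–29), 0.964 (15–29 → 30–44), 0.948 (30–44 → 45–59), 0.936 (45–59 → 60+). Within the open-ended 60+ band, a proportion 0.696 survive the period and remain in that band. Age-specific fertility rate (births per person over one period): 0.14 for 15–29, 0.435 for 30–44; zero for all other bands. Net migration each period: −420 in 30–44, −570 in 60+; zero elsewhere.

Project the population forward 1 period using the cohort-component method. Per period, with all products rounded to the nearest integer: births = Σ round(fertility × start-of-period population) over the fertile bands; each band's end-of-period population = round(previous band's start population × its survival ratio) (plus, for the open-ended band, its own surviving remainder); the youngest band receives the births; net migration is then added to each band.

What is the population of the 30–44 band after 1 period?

14522

Numbering the groups 1..5 from youngest to oldest:
After projecting period 1:
Births: 15500 × 0.14 = 2170  |  49000 × 0.435 = 21315 → total 23485
Group 2: 60500 × 0.974 = 58927
Group 3: 15500 × 0.964 = 14942
Group 4: 49000 × 0.948 = 46452
Group 5: 41000 × 0.936 + 48500 × 0.696 = 38376 + 33756 = 72132
Net migration: Group 3 − 420 → 14522; Group 5 − 570 → 71562
→ [23485, 58927, 14522, 46452, 71562]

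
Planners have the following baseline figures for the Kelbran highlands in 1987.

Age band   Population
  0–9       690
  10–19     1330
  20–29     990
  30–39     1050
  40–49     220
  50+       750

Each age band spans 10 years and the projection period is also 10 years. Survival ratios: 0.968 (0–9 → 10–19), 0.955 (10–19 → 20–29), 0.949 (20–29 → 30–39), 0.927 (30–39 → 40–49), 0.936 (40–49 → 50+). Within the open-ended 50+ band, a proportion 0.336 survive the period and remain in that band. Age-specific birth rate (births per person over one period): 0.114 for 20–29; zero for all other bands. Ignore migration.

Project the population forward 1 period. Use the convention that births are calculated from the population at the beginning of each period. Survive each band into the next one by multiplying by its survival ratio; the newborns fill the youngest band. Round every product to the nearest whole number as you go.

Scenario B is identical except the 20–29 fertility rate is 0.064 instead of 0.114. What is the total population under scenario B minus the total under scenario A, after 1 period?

Period 1.
Births: 990 × 0.114 = 113
10–19: 690 × 0.968 = 668
20–29: 1330 × 0.955 = 1270
30–39: 990 × 0.949 = 940
40–49: 1050 × 0.927 = 973
50+: 220 × 0.936 + 750 × 0.336 = 206 + 252 = 458
Giving 113 / 668 / 1270 / 940 / 973 / 458.
Scenario A total after 1 period: 4422
Scenario B projection —
Period 1.
Births: 990 × 0.064 = 63
10–19: 690 × 0.968 = 668
20–29: 1330 × 0.955 = 1270
30–39: 990 × 0.949 = 940
40–49: 1050 × 0.927 = 973
50+: 220 × 0.936 + 750 × 0.336 = 206 + 252 = 458
Giving 63 / 668 / 1270 / 940 / 973 / 458.
Scenario B total after 1 period: 4372
Difference B − A = 4372 − 4422 = -50

-50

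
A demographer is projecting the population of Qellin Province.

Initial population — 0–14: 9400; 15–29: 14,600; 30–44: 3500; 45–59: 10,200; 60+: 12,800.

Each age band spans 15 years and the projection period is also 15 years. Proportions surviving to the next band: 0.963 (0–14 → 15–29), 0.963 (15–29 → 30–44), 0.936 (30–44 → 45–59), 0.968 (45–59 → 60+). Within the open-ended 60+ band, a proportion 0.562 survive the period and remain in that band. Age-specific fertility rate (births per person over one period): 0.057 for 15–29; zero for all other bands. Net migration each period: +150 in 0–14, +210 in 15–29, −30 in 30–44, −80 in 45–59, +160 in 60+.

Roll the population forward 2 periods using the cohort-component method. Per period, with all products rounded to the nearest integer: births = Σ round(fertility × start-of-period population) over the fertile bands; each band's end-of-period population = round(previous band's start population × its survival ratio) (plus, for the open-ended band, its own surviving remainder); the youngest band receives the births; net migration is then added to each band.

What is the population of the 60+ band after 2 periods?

12936

After projecting period 1:
Births: 14600 × 0.057 = 832
15–29: 9400 × 0.963 = 9052
30–44: 14600 × 0.963 = 14060
45–59: 3500 × 0.936 = 3276
60+: 10200 × 0.968 + 12800 × 0.562 = 9874 + 7194 = 17068
Net migration: 0–14 + 150 → 982; 15–29 + 210 → 9262; 30–44 − 30 → 14030; 45–59 − 80 → 3196; 60+ + 160 → 17228
Giving 982 / 9262 / 14030 / 3196 / 17228.
After projecting period 2:
Births: 9262 × 0.057 = 528
15–29: 982 × 0.963 = 946
30–44: 9262 × 0.963 = 8919
45–59: 14030 × 0.936 = 13132
60+: 3196 × 0.968 + 17228 × 0.562 = 3094 + 9682 = 12776
Net migration: 0–14 + 150 → 678; 15–29 + 210 → 1156; 30–44 − 30 → 8889; 45–59 − 80 → 13052; 60+ + 160 → 12936
Giving 678 / 1156 / 8889 / 13052 / 12936.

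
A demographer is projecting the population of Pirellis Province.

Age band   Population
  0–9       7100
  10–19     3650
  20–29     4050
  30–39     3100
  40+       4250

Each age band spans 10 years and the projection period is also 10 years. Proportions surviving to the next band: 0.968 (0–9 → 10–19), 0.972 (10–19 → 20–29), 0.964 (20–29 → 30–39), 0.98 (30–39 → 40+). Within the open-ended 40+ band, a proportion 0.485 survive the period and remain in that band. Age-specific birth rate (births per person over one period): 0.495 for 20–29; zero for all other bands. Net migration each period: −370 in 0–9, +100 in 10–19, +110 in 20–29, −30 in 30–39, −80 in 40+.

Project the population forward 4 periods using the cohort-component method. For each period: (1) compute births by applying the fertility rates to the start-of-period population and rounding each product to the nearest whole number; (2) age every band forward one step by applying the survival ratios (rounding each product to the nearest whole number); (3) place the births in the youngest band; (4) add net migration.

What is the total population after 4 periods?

Period 1:
Births: 4050 * 0.495 = 2005
10–19: 7100 * 0.968 = 6873
20–29: 3650 * 0.972 = 3548
30–39: 4050 * 0.964 = 3904
40+: 3100 * 0.98 + 4250 * 0.485 = 3038 + 2061 = 5099
Net migration: 0–9 − 370 → 1635; 10–19 + 100 → 6973; 20–29 + 110 → 3658; 30–39 − 30 → 3874; 40+ − 80 → 5019
→ [1635, 6973, 3658, 3874, 5019]
Period 2:
Births: 3658 * 0.495 = 1811
10–19: 1635 * 0.968 = 1583
20–29: 6973 * 0.972 = 6778
30–39: 3658 * 0.964 = 3526
40+: 3874 * 0.98 + 5019 * 0.485 = 3797 + 2434 = 6231
Net migration: 0–9 − 370 → 1441; 10–19 + 100 → 1683; 20–29 + 110 → 6888; 30–39 − 30 → 3496; 40+ − 80 → 6151
→ [1441, 1683, 6888, 3496, 6151]
Period 3:
Births: 6888 * 0.495 = 3410
10–19: 1441 * 0.968 = 1395
20–29: 1683 * 0.972 = 1636
30–39: 6888 * 0.964 = 6640
40+: 3496 * 0.98 + 6151 * 0.485 = 3426 + 2983 = 6409
Net migration: 0–9 − 370 → 3040; 10–19 + 100 → 1495; 20–29 + 110 → 1746; 30–39 − 30 → 6610; 40+ − 80 → 6329
→ [3040, 1495, 1746, 6610, 6329]
Period 4:
Births: 1746 * 0.495 = 864
10–19: 3040 * 0.968 = 2943
20–29: 1495 * 0.972 = 1453
30–39: 1746 * 0.964 = 1683
40+: 6610 * 0.98 + 6329 * 0.485 = 6478 + 3070 = 9548
Net migration: 0–9 − 370 → 494; 10–19 + 100 → 3043; 20–29 + 110 → 1563; 30–39 − 30 → 1653; 40+ − 80 → 9468
→ [494, 3043, 1563, 1653, 9468]
Total after period 4: 494 + 3043 + 1563 + 1653 + 9468 = 16221

16221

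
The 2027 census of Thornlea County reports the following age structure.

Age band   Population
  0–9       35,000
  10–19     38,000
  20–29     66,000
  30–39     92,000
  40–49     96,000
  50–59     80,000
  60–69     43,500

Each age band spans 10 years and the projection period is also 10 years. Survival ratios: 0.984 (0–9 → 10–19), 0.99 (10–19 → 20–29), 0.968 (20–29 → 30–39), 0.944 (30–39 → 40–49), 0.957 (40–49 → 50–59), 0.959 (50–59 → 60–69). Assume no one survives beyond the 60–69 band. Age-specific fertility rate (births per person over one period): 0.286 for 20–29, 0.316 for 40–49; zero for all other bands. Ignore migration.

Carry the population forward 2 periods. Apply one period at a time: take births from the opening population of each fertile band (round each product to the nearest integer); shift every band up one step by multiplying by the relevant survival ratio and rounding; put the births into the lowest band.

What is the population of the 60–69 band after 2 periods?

88105

(Groups numbered youngest = 1 to oldest = 7.)
[period 1]
Births: 66000 × 0.286 = 18876, 96000 × 0.316 = 30336 → total 49212
Group 2: 35000 × 0.984 = 34440
Group 3: 38000 × 0.99 = 37620
Group 4: 66000 × 0.968 = 63888
Group 5: 92000 × 0.944 = 86848
Group 6: 96000 × 0.957 = 91872
Group 7: 80000 × 0.959 = 76720
Giving 49212 / 34440 / 37620 / 63888 / 86848 / 91872 / 76720.
[period 2]
Births: 37620 × 0.286 = 10759, 86848 × 0.316 = 27444 → total 38203
Group 2: 49212 × 0.984 = 48425
Group 3: 34440 × 0.99 = 34096
Group 4: 37620 × 0.968 = 36416
Group 5: 63888 × 0.944 = 60310
Group 6: 86848 × 0.957 = 83114
Group 7: 91872 × 0.959 = 88105
Giving 38203 / 48425 / 34096 / 36416 / 60310 / 83114 / 88105.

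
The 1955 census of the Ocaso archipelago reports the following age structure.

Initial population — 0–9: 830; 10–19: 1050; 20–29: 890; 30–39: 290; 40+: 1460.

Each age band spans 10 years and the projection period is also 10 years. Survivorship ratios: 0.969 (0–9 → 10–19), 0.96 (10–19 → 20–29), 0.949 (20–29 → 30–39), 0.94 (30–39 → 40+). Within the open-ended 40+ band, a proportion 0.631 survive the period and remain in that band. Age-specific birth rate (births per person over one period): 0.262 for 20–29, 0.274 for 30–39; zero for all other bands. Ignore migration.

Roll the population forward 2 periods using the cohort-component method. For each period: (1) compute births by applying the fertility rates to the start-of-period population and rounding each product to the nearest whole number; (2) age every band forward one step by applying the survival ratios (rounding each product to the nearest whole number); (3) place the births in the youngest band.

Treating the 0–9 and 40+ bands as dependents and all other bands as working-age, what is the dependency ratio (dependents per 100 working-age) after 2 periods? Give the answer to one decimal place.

100.6

Period 1:
Births: 890 * 0.262 = 233 ; 290 * 0.274 = 79 — total 312
10–19: 830 * 0.969 = 804
20–29: 1050 * 0.96 = 1008
30–39: 890 * 0.949 = 845
40+: 290 * 0.94 + 1460 * 0.631 = 273 + 921 = 1194
Population now: 0–9=312, 10–19=804, 20–29=1008, 30–39=845, 40+=1194
Period 2:
Births: 1008 * 0.262 = 264 ; 845 * 0.274 = 232 — total 496
10–19: 312 * 0.969 = 302
20–29: 804 * 0.96 = 772
30–39: 1008 * 0.949 = 957
40+: 845 * 0.94 + 1194 * 0.631 = 794 + 753 = 1547
Population now: 0–9=496, 10–19=302, 20–29=772, 30–39=957, 40+=1547
Dependents (band 0–9 + band 40+) = 496 + 1547 = 2043; working-age = 2031; ratio = 2043/2031 × 100 = 100.6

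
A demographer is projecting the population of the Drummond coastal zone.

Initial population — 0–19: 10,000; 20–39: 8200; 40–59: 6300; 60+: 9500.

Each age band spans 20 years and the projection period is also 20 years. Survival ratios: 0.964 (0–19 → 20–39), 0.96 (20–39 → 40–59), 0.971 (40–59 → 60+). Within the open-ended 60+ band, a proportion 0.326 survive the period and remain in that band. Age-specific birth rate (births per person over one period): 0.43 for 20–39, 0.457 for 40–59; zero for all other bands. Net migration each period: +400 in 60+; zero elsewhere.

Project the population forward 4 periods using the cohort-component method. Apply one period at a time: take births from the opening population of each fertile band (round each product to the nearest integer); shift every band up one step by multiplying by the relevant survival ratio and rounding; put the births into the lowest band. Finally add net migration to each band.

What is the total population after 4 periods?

30123

Numbering the bands 1..4 from youngest to oldest:
[period 1]
Births: 8200 × 0.43 = 3526  |  6300 × 0.457 = 2879 → total 6405
Band 2: 10000 × 0.964 = 9640
Band 3: 8200 × 0.96 = 7872
Band 4: 6300 × 0.971 + 9500 × 0.326 = 6117 + 3097 = 9214
Net migration: Band 4 + 400 → 9614
Population now: 0–19=6405, 20–39=9640, 40–59=7872, 60+=9614
[period 2]
Births: 9640 × 0.43 = 4145  |  7872 × 0.457 = 3598 → total 7743
Band 2: 6405 × 0.964 = 6174
Band 3: 9640 × 0.96 = 9254
Band 4: 7872 × 0.971 + 9614 × 0.326 = 7644 + 3134 = 10778
Net migration: Band 4 + 400 → 11178
Population now: 0–19=7743, 20–39=6174, 40–59=9254, 60+=11178
[period 3]
Births: 6174 × 0.43 = 2655  |  9254 × 0.457 = 4229 → total 6884
Band 2: 7743 × 0.964 = 7464
Band 3: 6174 × 0.96 = 5927
Band 4: 9254 × 0.971 + 11178 × 0.326 = 8986 + 3644 = 12630
Net migration: Band 4 + 400 → 13030
Population now: 0–19=6884, 20–39=7464, 40–59=5927, 60+=13030
[period 4]
Births: 7464 × 0.43 = 3210  |  5927 × 0.457 = 2709 → total 5919
Band 2: 6884 × 0.964 = 6636
Band 3: 7464 × 0.96 = 7165
Band 4: 5927 × 0.971 + 13030 × 0.326 = 5755 + 4248 = 10003
Net migration: Band 4 + 400 → 10403
Population now: 0–19=5919, 20–39=6636, 40–59=7165, 60+=10403
Total after period 4: 5919 + 6636 + 7165 + 10403 = 30123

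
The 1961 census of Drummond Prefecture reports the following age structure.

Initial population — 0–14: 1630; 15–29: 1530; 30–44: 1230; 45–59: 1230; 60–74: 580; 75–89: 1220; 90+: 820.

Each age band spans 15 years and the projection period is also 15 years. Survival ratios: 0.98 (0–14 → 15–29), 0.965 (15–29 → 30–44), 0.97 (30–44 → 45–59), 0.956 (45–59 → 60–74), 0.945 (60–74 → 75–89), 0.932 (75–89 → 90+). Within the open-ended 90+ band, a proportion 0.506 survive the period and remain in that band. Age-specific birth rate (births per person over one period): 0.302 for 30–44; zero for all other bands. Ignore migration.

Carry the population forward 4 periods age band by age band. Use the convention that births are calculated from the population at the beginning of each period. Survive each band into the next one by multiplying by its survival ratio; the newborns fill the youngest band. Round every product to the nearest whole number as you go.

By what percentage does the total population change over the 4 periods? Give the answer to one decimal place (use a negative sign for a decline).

Numbering the groups 1..7 from youngest to oldest:
Period 1:
Births: 1230 × 0.302 = 371
Group 2: 1630 × 0.98 = 1597
Group 3: 1530 × 0.965 = 1476
Group 4: 1230 × 0.97 = 1193
Group 5: 1230 × 0.956 = 1176
Group 6: 580 × 0.945 = 548
Group 7: 1220 × 0.932 + 820 × 0.506 = 1137 + 415 = 1552
→ [371, 1597, 1476, 1193, 1176, 548, 1552]
Period 2:
Births: 1476 × 0.302 = 446
Group 2: 371 × 0.98 = 364
Group 3: 1597 × 0.965 = 1541
Group 4: 1476 × 0.97 = 1432
Group 5: 1193 × 0.956 = 1141
Group 6: 1176 × 0.945 = 1111
Group 7: 548 × 0.932 + 1552 × 0.506 = 511 + 785 = 1296
→ [446, 364, 1541, 1432, 1141, 1111, 1296]
Period 3:
Births: 1541 × 0.302 = 465
Group 2: 446 × 0.98 = 437
Group 3: 364 × 0.965 = 351
Group 4: 1541 × 0.97 = 1495
Group 5: 1432 × 0.956 = 1369
Group 6: 1141 × 0.945 = 1078
Group 7: 1111 × 0.932 + 1296 × 0.506 = 1035 + 656 = 1691
→ [465, 437, 351, 1495, 1369, 1078, 1691]
Period 4:
Births: 351 × 0.302 = 106
Group 2: 465 × 0.98 = 456
Group 3: 437 × 0.965 = 422
Group 4: 351 × 0.97 = 340
Group 5: 1495 × 0.956 = 1429
Group 6: 1369 × 0.945 = 1294
Group 7: 1078 × 0.932 + 1691 × 0.506 = 1005 + 856 = 1861
→ [106, 456, 422, 340, 1429, 1294, 1861]
Total: 8240 → 5908; change = -2332; percentage change = -28.3%

-28.3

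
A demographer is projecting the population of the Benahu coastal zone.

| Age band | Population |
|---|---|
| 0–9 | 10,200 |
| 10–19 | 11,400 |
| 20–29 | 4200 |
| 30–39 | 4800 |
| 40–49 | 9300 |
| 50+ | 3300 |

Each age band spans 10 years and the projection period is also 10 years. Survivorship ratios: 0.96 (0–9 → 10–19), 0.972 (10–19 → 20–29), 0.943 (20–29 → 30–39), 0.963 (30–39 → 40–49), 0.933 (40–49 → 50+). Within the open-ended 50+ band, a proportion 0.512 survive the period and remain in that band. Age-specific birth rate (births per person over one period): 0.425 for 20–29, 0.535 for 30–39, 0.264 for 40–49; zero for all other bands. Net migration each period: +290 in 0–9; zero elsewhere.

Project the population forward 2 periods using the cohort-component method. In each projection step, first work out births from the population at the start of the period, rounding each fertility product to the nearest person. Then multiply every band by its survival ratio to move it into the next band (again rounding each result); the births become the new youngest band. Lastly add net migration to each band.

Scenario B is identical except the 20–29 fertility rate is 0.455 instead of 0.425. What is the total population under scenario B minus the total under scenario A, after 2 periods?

— Period 1 —
Births: 4200 × 0.425 = 1785 ; 4800 × 0.535 = 2568 ; 9300 × 0.264 = 2455 — total 6808
10–19: 10200 × 0.96 = 9792
20–29: 11400 × 0.972 = 11081
30–39: 4200 × 0.943 = 3961
40–49: 4800 × 0.963 = 4622
50+: 9300 × 0.933 + 3300 × 0.512 = 8677 + 1690 = 10367
Net migration: 0–9 + 290 → 7098
→ [7098, 9792, 11081, 3961, 4622, 10367]
— Period 2 —
Births: 11081 × 0.425 = 4709 ; 3961 × 0.535 = 2119 ; 4622 × 0.264 = 1220 — total 8048
10–19: 7098 × 0.96 = 6814
20–29: 9792 × 0.972 = 9518
30–39: 11081 × 0.943 = 10449
40–49: 3961 × 0.963 = 3814
50+: 4622 × 0.933 + 10367 × 0.512 = 4312 + 5308 = 9620
Net migration: 0–9 + 290 → 8338
→ [8338, 6814, 9518, 10449, 3814, 9620]
Scenario A total after 2 periods: 48553
Scenario B projection —
— Period 1 —
Births: 4200 × 0.455 = 1911 ; 4800 × 0.535 = 2568 ; 9300 × 0.264 = 2455 — total 6934
10–19: 10200 × 0.96 = 9792
20–29: 11400 × 0.972 = 11081
30–39: 4200 × 0.943 = 3961
40–49: 4800 × 0.963 = 4622
50+: 9300 × 0.933 + 3300 × 0.512 = 8677 + 1690 = 10367
Net migration: 0–9 + 290 → 7224
→ [7224, 9792, 11081, 3961, 4622, 10367]
— Period 2 —
Births: 11081 × 0.455 = 5042 ; 3961 × 0.535 = 2119 ; 4622 × 0.264 = 1220 — total 8381
10–19: 7224 × 0.96 = 6935
20–29: 9792 × 0.972 = 9518
30–39: 11081 × 0.943 = 10449
40–49: 3961 × 0.963 = 3814
50+: 4622 × 0.933 + 10367 × 0.512 = 4312 + 5308 = 9620
Net migration: 0–9 + 290 → 8671
→ [8671, 6935, 9518, 10449, 3814, 9620]
Scenario B total after 2 periods: 49007
Difference B − A = 49007 − 48553 = 454

454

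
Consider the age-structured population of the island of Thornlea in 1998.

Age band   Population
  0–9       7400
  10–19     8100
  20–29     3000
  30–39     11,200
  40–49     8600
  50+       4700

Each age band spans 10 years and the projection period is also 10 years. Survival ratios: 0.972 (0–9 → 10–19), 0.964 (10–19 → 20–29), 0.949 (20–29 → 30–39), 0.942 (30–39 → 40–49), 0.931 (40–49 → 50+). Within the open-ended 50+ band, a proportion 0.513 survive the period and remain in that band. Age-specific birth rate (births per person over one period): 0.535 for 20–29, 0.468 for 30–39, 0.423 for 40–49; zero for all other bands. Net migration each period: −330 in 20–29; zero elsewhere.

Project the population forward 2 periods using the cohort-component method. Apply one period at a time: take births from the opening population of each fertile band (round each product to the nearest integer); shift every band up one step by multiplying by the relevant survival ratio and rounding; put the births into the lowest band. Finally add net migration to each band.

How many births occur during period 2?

9796

Let band 1 be 0–9 through band 6 = 50+.
[period 1]
Births: 3000 × 0.535 = 1605 ; 11200 × 0.468 = 5242 ; 8600 × 0.423 = 3638 — total 10485
Band 2: 7400 × 0.972 = 7193
Band 3: 8100 × 0.964 = 7808
Band 4: 3000 × 0.949 = 2847
Band 5: 11200 × 0.942 = 10550
Band 6: 8600 × 0.931 + 4700 × 0.513 = 8007 + 2411 = 10418
Net migration: Band 3 − 330 → 7478
Population now: 0–9=10485, 10–19=7193, 20–29=7478, 30–39=2847, 40–49=10550, 50+=10418
[period 2]
Births: 7478 × 0.535 = 4001 ; 2847 × 0.468 = 1332 ; 10550 × 0.423 = 4463 — total 9796
Band 2: 10485 × 0.972 = 10191
Band 3: 7193 × 0.964 = 6934
Band 4: 7478 × 0.949 = 7097
Band 5: 2847 × 0.942 = 2682
Band 6: 10550 × 0.931 + 10418 × 0.513 = 9822 + 5344 = 15166
Net migration: Band 3 − 330 → 6604
Population now: 0–9=9796, 10–19=10191, 20–29=6604, 30–39=7097, 40–49=2682, 50+=15166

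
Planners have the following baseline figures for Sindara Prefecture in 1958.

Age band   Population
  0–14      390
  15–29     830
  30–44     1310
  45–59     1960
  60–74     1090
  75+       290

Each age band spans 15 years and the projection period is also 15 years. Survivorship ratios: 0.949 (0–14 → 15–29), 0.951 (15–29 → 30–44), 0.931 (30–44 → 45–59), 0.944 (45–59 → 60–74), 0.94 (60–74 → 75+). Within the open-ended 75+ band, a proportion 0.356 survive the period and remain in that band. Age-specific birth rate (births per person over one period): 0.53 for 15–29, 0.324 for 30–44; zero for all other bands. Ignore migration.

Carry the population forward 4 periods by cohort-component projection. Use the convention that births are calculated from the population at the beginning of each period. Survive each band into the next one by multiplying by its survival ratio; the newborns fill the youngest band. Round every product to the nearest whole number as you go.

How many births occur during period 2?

452

Let band 1 be 0–14 through band 6 = 75+.
After projecting period 1:
Births: 830 × 0.53 = 440 ; 1310 × 0.324 = 424 ⇒ total 864
Band 2: 390 × 0.949 = 370
Band 3: 830 × 0.951 = 789
Band 4: 1310 × 0.931 = 1220
Band 5: 1960 × 0.944 = 1850
Band 6: 1090 × 0.94 + 290 × 0.356 = 1025 + 103 = 1128
→ [864, 370, 789, 1220, 1850, 1128]
After projecting period 2:
Births: 370 × 0.53 = 196 ; 789 × 0.324 = 256 ⇒ total 452
Band 2: 864 × 0.949 = 820
Band 3: 370 × 0.951 = 352
Band 4: 789 × 0.931 = 735
Band 5: 1220 × 0.944 = 1152
Band 6: 1850 × 0.94 + 1128 × 0.356 = 1739 + 402 = 2141
→ [452, 820, 352, 735, 1152, 2141]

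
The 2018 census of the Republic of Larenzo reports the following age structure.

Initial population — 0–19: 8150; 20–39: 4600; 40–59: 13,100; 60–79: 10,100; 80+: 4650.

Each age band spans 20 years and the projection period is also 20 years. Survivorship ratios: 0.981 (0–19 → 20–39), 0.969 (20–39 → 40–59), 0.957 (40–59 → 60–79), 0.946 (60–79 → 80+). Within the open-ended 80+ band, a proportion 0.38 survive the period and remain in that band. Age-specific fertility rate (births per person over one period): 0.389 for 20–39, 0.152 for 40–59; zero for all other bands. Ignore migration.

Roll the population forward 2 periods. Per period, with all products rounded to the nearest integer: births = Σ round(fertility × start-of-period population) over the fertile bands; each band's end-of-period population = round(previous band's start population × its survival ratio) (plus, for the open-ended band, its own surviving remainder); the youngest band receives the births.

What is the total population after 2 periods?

Let band 1 be 0–19 through band 5 = 80+.
— Period 1 —
Births: 4600 * 0.389 = 1789  |  13100 * 0.152 = 1991 → 3780
Band 2: 8150 * 0.981 = 7995
Band 3: 4600 * 0.969 = 4457
Band 4: 13100 * 0.957 = 12537
Band 5: 10100 * 0.946 + 4650 * 0.38 = 9555 + 1767 = 11322
Giving 3780 / 7995 / 4457 / 12537 / 11322.
— Period 2 —
Births: 7995 * 0.389 = 3110  |  4457 * 0.152 = 677 → 3787
Band 2: 3780 * 0.981 = 3708
Band 3: 7995 * 0.969 = 7747
Band 4: 4457 * 0.957 = 4265
Band 5: 12537 * 0.946 + 11322 * 0.38 = 11860 + 4302 = 16162
Giving 3787 / 3708 / 7747 / 4265 / 16162.
Total after period 2: 3787 + 3708 + 7747 + 4265 + 16162 = 35669

35669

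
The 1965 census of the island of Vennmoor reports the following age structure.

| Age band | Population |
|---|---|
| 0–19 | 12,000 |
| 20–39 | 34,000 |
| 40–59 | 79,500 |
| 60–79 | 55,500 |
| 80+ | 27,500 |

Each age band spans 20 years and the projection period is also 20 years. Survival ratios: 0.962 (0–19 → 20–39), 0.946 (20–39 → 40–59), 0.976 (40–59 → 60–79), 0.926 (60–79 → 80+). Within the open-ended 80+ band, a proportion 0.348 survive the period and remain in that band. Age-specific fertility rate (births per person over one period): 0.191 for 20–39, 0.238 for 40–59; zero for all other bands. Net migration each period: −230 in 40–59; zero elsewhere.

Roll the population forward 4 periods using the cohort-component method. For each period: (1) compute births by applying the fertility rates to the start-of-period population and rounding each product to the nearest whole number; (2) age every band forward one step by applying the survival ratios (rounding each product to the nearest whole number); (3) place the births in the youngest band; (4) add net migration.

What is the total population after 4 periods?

76211

Numbering the groups 1..5 from youngest to oldest:
[period 1]
Births: 34000 * 0.191 = 6494 ; 79500 * 0.238 = 18921 → 25415
Group 2: 12000 * 0.962 = 11544
Group 3: 34000 * 0.946 = 32164
Group 4: 79500 * 0.976 = 77592
Group 5: 55500 * 0.926 + 27500 * 0.348 = 51393 + 9570 = 60963
Net migration: Group 3 − 230 → 31934
End of period: [25415, 11544, 31934, 77592, 60963]
[period 2]
Births: 11544 * 0.191 = 2205 ; 31934 * 0.238 = 7600 → 9805
Group 2: 25415 * 0.962 = 24449
Group 3: 11544 * 0.946 = 10921
Group 4: 31934 * 0.976 = 31168
Group 5: 77592 * 0.926 + 60963 * 0.348 = 71850 + 21215 = 93065
Net migration: Group 3 − 230 → 10691
End of period: [9805, 24449, 10691, 31168, 93065]
[period 3]
Births: 24449 * 0.191 = 4670 ; 10691 * 0.238 = 2544 → 7214
Group 2: 9805 * 0.962 = 9432
Group 3: 24449 * 0.946 = 23129
Group 4: 10691 * 0.976 = 10434
Group 5: 31168 * 0.926 + 93065 * 0.348 = 28862 + 32387 = 61249
Net migration: Group 3 − 230 → 22899
End of period: [7214, 9432, 22899, 10434, 61249]
[period 4]
Births: 9432 * 0.191 = 1802 ; 22899 * 0.238 = 5450 → 7252
Group 2: 7214 * 0.962 = 6940
Group 3: 9432 * 0.946 = 8923
Group 4: 22899 * 0.976 = 22349
Group 5: 10434 * 0.926 + 61249 * 0.348 = 9662 + 21315 = 30977
Net migration: Group 3 − 230 → 8693
End of period: [7252, 6940, 8693, 22349, 30977]
Total after period 4: 7252 + 6940 + 8693 + 22349 + 30977 = 76211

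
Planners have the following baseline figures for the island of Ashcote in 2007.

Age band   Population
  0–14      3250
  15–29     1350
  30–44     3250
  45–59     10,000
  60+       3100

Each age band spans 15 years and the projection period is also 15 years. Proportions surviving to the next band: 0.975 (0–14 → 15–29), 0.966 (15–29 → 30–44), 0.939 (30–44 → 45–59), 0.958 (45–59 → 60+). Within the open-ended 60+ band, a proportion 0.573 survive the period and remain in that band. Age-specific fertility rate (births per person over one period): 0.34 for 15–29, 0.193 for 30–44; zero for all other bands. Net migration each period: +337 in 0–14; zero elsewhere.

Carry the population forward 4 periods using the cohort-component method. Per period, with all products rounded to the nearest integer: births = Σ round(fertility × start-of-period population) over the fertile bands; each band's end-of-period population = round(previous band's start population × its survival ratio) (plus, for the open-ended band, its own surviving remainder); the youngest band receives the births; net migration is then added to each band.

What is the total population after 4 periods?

11862

After projecting period 1:
Births: 1350 × 0.34 = 459  |  3250 × 0.193 = 627 → total 1086
15–29: 3250 × 0.975 = 3169
30–44: 1350 × 0.966 = 1304
45–59: 3250 × 0.939 = 3052
60+: 10000 × 0.958 + 3100 × 0.573 = 9580 + 1776 = 11356
Net migration: 0–14 + 337 → 1423
End of period: [1423, 3169, 1304, 3052, 11356]
After projecting period 2:
Births: 3169 × 0.34 = 1077  |  1304 × 0.193 = 252 → total 1329
15–29: 1423 × 0.975 = 1387
30–44: 3169 × 0.966 = 3061
45–59: 1304 × 0.939 = 1224
60+: 3052 × 0.958 + 11356 × 0.573 = 2924 + 6507 = 9431
Net migration: 0–14 + 337 → 1666
End of period: [1666, 1387, 3061, 1224, 9431]
After projecting period 3:
Births: 1387 × 0.34 = 472  |  3061 × 0.193 = 591 → total 1063
15–29: 1666 × 0.975 = 1624
30–44: 1387 × 0.966 = 1340
45–59: 3061 × 0.939 = 2874
60+: 1224 × 0.958 + 9431 × 0.573 = 1173 + 5404 = 6577
Net migration: 0–14 + 337 → 1400
End of period: [1400, 1624, 1340, 2874, 6577]
After projecting period 4:
Births: 1624 × 0.34 = 552  |  1340 × 0.193 = 259 → total 811
15–29: 1400 × 0.975 = 1365
30–44: 1624 × 0.966 = 1569
45–59: 1340 × 0.939 = 1258
60+: 2874 × 0.958 + 6577 × 0.573 = 2753 + 3769 = 6522
Net migration: 0–14 + 337 → 1148
End of period: [1148, 1365, 1569, 1258, 6522]
Total after period 4: 1148 + 1365 + 1569 + 1258 + 6522 = 11862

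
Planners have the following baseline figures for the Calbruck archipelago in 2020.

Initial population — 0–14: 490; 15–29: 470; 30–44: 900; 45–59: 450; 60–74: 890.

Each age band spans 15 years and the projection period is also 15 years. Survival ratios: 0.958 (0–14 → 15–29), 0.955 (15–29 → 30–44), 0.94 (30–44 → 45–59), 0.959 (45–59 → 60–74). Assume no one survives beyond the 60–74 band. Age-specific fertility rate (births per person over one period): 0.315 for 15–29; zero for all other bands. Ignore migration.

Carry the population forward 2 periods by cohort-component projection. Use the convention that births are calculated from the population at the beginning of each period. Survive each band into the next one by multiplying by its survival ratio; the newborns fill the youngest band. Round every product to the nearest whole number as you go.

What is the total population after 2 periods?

Period 1:
Births: 470 × 0.315 = 148
15–29: 490 × 0.958 = 469
30–44: 470 × 0.955 = 449
45–59: 900 × 0.94 = 846
60–74: 450 × 0.959 = 432
→ [148, 469, 449, 846, 432]
Period 2:
Births: 469 × 0.315 = 148
15–29: 148 × 0.958 = 142
30–44: 469 × 0.955 = 448
45–59: 449 × 0.94 = 422
60–74: 846 × 0.959 = 811
→ [148, 142, 448, 422, 811]
Total after period 2: 148 + 142 + 448 + 422 + 811 = 1971

1971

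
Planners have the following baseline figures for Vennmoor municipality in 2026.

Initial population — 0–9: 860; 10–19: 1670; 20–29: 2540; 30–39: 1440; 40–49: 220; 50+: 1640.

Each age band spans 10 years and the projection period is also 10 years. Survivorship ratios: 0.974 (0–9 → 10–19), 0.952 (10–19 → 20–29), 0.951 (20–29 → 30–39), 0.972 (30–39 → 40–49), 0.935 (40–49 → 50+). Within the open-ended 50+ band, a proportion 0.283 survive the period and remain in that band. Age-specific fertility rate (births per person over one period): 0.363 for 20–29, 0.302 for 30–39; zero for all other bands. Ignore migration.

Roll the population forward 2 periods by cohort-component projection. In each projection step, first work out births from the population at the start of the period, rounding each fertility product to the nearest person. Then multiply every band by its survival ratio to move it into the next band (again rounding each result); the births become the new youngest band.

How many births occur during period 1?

1357

Call the groups 1 to 6, youngest first.
Period 1.
Births: 2540 × 0.363 = 922  |  1440 × 0.302 = 435 ⇒ total 1357
Group 2: 860 × 0.974 = 838
Group 3: 1670 × 0.952 = 1590
Group 4: 2540 × 0.951 = 2416
Group 5: 1440 × 0.972 = 1400
Group 6: 220 × 0.935 + 1640 × 0.283 = 206 + 464 = 670
End of period: [1357, 838, 1590, 2416, 1400, 670]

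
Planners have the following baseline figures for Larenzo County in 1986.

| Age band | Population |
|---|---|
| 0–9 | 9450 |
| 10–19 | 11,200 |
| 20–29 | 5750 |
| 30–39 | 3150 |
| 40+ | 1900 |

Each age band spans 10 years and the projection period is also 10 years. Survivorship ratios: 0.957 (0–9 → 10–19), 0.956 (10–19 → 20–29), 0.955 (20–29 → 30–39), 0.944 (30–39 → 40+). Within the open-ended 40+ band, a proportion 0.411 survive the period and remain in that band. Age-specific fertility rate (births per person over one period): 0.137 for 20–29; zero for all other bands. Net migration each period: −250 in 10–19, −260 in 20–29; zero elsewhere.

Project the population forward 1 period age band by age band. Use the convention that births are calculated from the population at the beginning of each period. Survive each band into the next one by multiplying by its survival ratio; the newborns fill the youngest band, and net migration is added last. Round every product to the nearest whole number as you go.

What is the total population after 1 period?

29275

[period 1]
Births: 5750 × 0.137 = 788
10–19: 9450 × 0.957 = 9044
20–29: 11200 × 0.956 = 10707
30–39: 5750 × 0.955 = 5491
40+: 3150 × 0.944 + 1900 × 0.411 = 2974 + 781 = 3755
Net migration: 10–19 − 250 → 8794; 20–29 − 260 → 10447
→ [788, 8794, 10447, 5491, 3755]
Total after period 1: 788 + 8794 + 10447 + 5491 + 3755 = 29275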